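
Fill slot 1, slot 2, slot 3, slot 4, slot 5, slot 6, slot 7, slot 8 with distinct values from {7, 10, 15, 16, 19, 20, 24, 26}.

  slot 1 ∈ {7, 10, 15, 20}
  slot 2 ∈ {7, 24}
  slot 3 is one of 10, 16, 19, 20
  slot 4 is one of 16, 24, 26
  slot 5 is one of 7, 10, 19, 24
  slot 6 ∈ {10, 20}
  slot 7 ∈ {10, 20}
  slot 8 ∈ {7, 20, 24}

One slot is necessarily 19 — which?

Among the 8 variables, 15 fits only slot 1 (and all 8 values in {7, 10, 15, 16, 19, 20, 24, 26} must be used), so slot 1 = 15.
Among the 7 still-open variables, 26 fits only slot 4 (and all 7 values in {7, 10, 16, 19, 20, 24, 26} must be used), so slot 4 = 26.
The 6 still-open variables together cover exactly {7, 10, 16, 19, 20, 24} — 6 values for 6 variables — and 16 appears only in slot 3's list, so slot 3 = 16.
The 5 still-open variables draw from only 5 values {7, 10, 19, 20, 24}, so each is used; only slot 5 can be 19, hence slot 5 = 19.

slot 5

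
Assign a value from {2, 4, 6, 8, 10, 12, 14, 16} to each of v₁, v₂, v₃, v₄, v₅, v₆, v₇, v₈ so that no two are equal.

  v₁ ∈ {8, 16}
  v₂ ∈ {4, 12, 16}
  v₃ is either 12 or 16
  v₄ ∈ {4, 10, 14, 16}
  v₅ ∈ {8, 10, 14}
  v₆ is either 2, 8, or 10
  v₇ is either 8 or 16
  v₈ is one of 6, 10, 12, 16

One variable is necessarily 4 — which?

The 8 variables together cover exactly {2, 4, 6, 8, 10, 12, 14, 16} — 8 values for 8 variables — and 2 appears only in v₆'s list, so v₆ = 2.
The 7 still-open variables draw from only 7 values {4, 6, 8, 10, 12, 14, 16}, so each is used; only v₈ can be 6, hence v₈ = 6.
v₁ and v₇ between them cover only {8, 16} — a naked pair. Remove those values from v₂, v₃, v₄, v₅.
v₃ must be 12 (only option left). Strike 12 from v₂.
So 4 goes to v₂.

v₂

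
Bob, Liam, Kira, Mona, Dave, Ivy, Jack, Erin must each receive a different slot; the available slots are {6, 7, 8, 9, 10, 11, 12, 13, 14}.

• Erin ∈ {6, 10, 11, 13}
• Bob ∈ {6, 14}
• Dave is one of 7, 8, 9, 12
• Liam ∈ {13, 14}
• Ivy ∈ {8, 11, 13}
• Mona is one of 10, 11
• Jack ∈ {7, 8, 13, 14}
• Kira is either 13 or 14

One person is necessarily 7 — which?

Jack

Liam and Kira share exactly the 2 values {13, 14}; by pigeonhole those values go to them, so strike 13, 14 from Bob, Ivy, Jack, Erin.
Bob must be 6 (only option left). Remove 6 from Erin.
Mona and Erin between them cover only {10, 11} — a naked pair. Remove those values from Ivy.
Ivy's domain is down to {8}, so Ivy = 8. Eliminate 8 elsewhere: Dave, Jack.
So 7 goes to Jack.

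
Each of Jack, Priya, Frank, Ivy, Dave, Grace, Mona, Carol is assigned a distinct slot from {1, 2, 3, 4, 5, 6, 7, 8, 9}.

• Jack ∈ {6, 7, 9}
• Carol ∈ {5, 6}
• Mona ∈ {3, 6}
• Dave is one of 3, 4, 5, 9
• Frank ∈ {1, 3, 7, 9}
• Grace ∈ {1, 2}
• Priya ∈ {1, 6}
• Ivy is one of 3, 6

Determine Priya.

1

Among the 8 variables, 2 fits only Grace (and all 8 values in {1, 2, 3, 4, 5, 6, 7, 9} must be used), so Grace = 2.
The 7 still-open variables draw from only 7 values {1, 3, 4, 5, 6, 7, 9}, so each is used; only Dave can be 4, hence Dave = 4.
The 6 still-open variables draw from only 6 values {1, 3, 5, 6, 7, 9}, so each is used; only Carol can be 5, hence Carol = 5.
Ivy and Mona share exactly the 2 values {3, 6}; by pigeonhole those values go to them, so strike 3, 6 from Jack, Priya, Frank.
So Priya = 1.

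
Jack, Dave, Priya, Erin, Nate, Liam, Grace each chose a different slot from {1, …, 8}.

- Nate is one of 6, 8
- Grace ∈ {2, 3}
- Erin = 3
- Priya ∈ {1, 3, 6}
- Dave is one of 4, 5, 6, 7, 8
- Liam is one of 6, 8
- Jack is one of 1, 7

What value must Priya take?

Erin's domain is down to {3}, so Erin = 3. Remove 3 from Priya, Grace.
Grace must be 2 (only option left).
The 2 variables Nate and Liam are confined to {6, 8}, which locks those values in; drop them from Dave, Priya.
So Priya = 1.

1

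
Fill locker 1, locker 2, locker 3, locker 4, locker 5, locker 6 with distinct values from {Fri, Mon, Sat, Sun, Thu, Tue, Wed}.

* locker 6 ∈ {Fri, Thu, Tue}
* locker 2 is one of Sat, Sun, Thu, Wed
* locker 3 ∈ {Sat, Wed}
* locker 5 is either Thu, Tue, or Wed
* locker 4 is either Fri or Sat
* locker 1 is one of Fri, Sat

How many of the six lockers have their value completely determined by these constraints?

2

The 6 variables draw from only 6 values {Fri, Sat, Sun, Thu, Tue, Wed}, so each is used; only locker 2 can be Sun, hence locker 2 = Sun.
locker 1 and locker 4 between them cover only {Fri, Sat} — a naked pair. Remove those values from locker 3, locker 6.
locker 3's domain is down to {Wed}, so locker 3 = Wed. Strike Wed from locker 5.
Determined: locker 2=Sun, locker 3=Wed. The other lockers each still have more than one consistent value. That makes 2.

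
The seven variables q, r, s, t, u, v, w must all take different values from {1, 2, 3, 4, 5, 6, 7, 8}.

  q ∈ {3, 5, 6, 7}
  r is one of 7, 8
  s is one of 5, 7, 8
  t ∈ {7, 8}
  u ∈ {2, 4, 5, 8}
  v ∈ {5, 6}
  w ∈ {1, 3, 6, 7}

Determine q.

3

r and t share exactly the 2 values {7, 8}; by pigeonhole those values go to them, so strike 7, 8 from q, s, u, w.
s's domain is down to {5}, so s = 5. So q, u, v can't be 5.
That leaves v = 6. Strike 6 from q, w.
So q = 3.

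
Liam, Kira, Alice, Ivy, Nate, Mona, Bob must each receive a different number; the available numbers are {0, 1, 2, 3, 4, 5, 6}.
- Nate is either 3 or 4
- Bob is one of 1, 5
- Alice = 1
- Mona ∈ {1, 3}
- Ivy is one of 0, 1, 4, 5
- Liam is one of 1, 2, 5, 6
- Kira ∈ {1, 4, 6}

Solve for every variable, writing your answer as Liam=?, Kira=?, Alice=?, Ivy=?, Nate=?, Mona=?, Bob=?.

Alice has just one choice, so Alice = 1. Strike 1 from Liam, Kira, Ivy, Mona, Bob.
That leaves Mona = 3. Strike 3 from Nate.
Bob has just one choice, so Bob = 5. So Liam, Ivy can't be 5.
Nate must be 4 (only option left). So Kira, Ivy can't be 4.
Kira's domain is down to {6}, so Kira = 6. Strike 6 from Liam.
Ivy has just one choice, so Ivy = 0.
Liam's domain is down to {2}, so Liam = 2.

Liam=2, Kira=6, Alice=1, Ivy=0, Nate=4, Mona=3, Bob=5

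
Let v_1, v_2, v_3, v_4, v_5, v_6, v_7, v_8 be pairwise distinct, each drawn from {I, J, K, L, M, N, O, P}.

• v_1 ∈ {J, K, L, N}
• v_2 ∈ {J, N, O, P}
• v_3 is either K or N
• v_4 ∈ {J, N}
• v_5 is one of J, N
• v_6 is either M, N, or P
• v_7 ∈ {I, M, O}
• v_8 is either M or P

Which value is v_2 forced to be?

O

Among the 8 variables, I fits only v_7 (and all 8 values in {I, J, K, L, M, N, O, P} must be used), so v_7 = I.
The 7 still-open variables draw from only 7 values {J, K, L, M, N, O, P}, so each is used; only v_1 can be L, hence v_1 = L.
The 6 still-open variables draw from only 6 values {J, K, M, N, O, P}, so each is used; only v_3 can be K, hence v_3 = K.
Among the 5 still-open variables, O fits only v_2 (and all 5 values in {J, M, N, O, P} must be used), so v_2 = O.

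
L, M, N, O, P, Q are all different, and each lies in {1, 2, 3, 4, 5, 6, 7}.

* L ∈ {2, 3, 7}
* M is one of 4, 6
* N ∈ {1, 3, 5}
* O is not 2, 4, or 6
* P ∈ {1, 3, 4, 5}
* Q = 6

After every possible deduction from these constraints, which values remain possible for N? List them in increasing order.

1, 3, 5

Q must be 6 (only option left). So M can't be 6.
M's domain is down to {4}, so M = 4. Eliminate 4 elsewhere: P.
No further eliminations apply; N can still be any of 1, 3, 5.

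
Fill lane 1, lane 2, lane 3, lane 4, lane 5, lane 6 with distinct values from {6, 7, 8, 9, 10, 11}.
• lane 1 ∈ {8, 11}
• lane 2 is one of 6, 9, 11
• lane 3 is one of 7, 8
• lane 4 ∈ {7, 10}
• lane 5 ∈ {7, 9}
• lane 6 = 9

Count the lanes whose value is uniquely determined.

lane 6's domain is down to {9}, so lane 6 = 9. So lane 2, lane 5 can't be 9.
lane 5's domain is down to {7}, so lane 5 = 7. Strike 7 from lane 3, lane 4.
lane 3 has just one choice, so lane 3 = 8. Remove 8 from lane 1.
lane 4 must be 10 (only option left).
lane 1 must be 11 (only option left). Eliminate 11 elsewhere: lane 2.
lane 2 has just one choice, so lane 2 = 6.
Every lane is fixed: lane 1=11, lane 2=6, lane 3=8, lane 4=10, lane 5=7, lane 6=9. That makes 6.

6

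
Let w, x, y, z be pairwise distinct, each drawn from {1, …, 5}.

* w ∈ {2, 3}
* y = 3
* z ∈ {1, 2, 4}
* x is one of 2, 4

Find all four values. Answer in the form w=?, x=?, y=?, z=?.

w=2, x=4, y=3, z=1

y's domain is down to {3}, so y = 3. Eliminate 3 elsewhere: w.
w has just one choice, so w = 2. Strike 2 from x, z.
x has just one choice, so x = 4. So z can't be 4.
z has just one choice, so z = 1.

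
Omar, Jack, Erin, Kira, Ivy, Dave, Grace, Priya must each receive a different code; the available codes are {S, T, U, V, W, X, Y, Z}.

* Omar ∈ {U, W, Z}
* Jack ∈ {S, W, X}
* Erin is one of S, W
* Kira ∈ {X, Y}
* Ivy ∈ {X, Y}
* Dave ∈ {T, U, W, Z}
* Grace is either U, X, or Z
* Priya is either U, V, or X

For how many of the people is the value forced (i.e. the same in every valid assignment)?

2

The 8 variables draw from only 8 values {S, T, U, V, W, X, Y, Z}, so each is used; only Dave can be T, hence Dave = T.
Among the 7 still-open variables, V fits only Priya (and all 7 values in {S, U, V, W, X, Y, Z} must be used), so Priya = V.
The 2 variables Kira and Ivy are confined to {X, Y}, which locks those values in; drop them from Jack, Grace.
Jack and Erin share exactly the 2 values {S, W}; by pigeonhole those values go to them, so strike S, W from Omar.
Determined: Dave=T, Priya=V. The other people each still have more than one consistent value. That makes 2.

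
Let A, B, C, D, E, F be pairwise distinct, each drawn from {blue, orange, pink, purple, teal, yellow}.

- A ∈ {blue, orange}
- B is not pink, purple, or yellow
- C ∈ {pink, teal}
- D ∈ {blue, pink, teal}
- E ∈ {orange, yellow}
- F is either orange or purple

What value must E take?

The 6 variables draw from only 6 values {blue, orange, pink, purple, teal, yellow}, so each is used; only F can be purple, hence F = purple.
The 5 still-open variables draw from only 5 values {blue, orange, pink, teal, yellow}, so each is used; only E can be yellow, hence E = yellow.

yellow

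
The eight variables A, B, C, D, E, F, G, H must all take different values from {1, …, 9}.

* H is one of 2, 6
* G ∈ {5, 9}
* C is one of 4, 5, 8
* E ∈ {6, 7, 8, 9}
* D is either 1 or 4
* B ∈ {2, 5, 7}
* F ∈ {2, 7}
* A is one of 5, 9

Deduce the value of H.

The 8 variables together cover exactly {1, 2, 4, 5, 6, 7, 8, 9} — 8 values for 8 variables — and 1 appears only in D's list, so D = 1.
The 7 still-open variables draw from only 7 values {2, 4, 5, 6, 7, 8, 9}, so each is used; only C can be 4, hence C = 4.
The 6 still-open variables draw from only 6 values {2, 5, 6, 7, 8, 9}, so each is used; only E can be 8, hence E = 8.
The 5 still-open variables together cover exactly {2, 5, 6, 7, 9} — 5 values for 5 variables — and 6 appears only in H's list, so H = 6.

6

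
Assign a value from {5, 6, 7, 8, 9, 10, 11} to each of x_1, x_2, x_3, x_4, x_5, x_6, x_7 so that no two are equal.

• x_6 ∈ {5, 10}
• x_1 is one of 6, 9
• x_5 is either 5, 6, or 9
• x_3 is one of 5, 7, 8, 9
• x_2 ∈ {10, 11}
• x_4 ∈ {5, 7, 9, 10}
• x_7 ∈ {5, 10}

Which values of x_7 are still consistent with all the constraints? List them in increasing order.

5, 10

The 7 variables together cover exactly {5, 6, 7, 8, 9, 10, 11} — 7 values for 7 variables — and 8 appears only in x_3's list, so x_3 = 8.
The 6 still-open variables together cover exactly {5, 6, 7, 9, 10, 11} — 6 values for 6 variables — and 7 appears only in x_4's list, so x_4 = 7.
Among the 5 still-open variables, 11 fits only x_2 (and all 5 values in {5, 6, 9, 10, 11} must be used), so x_2 = 11.
x_6 and x_7 share exactly the 2 values {5, 10}; by pigeonhole those values go to them, so strike 5, 10 from x_5.
No further eliminations apply; x_7 can still be any of 5, 10.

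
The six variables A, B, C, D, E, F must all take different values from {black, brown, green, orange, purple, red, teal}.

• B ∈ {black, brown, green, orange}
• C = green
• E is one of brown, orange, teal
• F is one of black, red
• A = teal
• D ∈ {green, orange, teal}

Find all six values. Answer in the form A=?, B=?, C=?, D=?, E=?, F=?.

A's domain is down to {teal}, so A = teal. Eliminate teal elsewhere: D, E.
That leaves C = green. Remove green from B, D.
D must be orange (only option left). So B, E can't be orange.
E has just one choice, so E = brown. So B can't be brown.
B has just one choice, so B = black. Remove black from F.
That leaves F = red.

A=teal, B=black, C=green, D=orange, E=brown, F=red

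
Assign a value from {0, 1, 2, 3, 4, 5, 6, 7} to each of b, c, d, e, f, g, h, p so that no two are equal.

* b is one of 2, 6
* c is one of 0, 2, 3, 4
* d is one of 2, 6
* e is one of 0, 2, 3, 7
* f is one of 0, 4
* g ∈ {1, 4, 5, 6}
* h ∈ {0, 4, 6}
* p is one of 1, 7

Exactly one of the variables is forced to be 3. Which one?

Among the 8 variables, 5 fits only g (and all 8 values in {0, 1, 2, 3, 4, 5, 6, 7} must be used), so g = 5.
Among the 7 still-open variables, 1 fits only p (and all 7 values in {0, 1, 2, 3, 4, 6, 7} must be used), so p = 1.
Among the 6 still-open variables, 7 fits only e (and all 6 values in {0, 2, 3, 4, 6, 7} must be used), so e = 7.
The 5 still-open variables together cover exactly {0, 2, 3, 4, 6} — 5 values for 5 variables — and 3 appears only in c's list, so c = 3.

c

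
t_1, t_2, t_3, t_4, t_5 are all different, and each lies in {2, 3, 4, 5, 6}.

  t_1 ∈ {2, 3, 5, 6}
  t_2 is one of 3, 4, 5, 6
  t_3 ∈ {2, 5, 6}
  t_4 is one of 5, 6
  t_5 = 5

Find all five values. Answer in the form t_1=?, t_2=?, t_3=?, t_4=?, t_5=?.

t_5 must be 5 (only option left). Strike 5 from t_1, t_2, t_3, t_4.
t_4's domain is down to {6}, so t_4 = 6. Remove 6 from t_1, t_2, t_3.
t_3's domain is down to {2}, so t_3 = 2. So t_1 can't be 2.
That leaves t_1 = 3. Eliminate 3 elsewhere: t_2.
That leaves t_2 = 4.

t_1=3, t_2=4, t_3=2, t_4=6, t_5=5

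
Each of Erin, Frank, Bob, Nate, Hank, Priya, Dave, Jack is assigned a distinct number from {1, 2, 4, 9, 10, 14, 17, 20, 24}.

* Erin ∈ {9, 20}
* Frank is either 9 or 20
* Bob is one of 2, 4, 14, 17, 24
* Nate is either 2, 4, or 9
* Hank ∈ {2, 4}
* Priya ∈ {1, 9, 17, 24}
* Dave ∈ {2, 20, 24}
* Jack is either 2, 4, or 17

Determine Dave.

24

Among the 8 variables, 1 fits only Priya (and all 8 values in {1, 2, 4, 9, 14, 17, 20, 24} must be used), so Priya = 1.
The 7 still-open variables draw from only 7 values {2, 4, 9, 14, 17, 20, 24}, so each is used; only Bob can be 14, hence Bob = 14.
The 6 still-open variables draw from only 6 values {2, 4, 9, 17, 20, 24}, so each is used; only Jack can be 17, hence Jack = 17.
The 5 still-open variables draw from only 5 values {2, 4, 9, 20, 24}, so each is used; only Dave can be 24, hence Dave = 24.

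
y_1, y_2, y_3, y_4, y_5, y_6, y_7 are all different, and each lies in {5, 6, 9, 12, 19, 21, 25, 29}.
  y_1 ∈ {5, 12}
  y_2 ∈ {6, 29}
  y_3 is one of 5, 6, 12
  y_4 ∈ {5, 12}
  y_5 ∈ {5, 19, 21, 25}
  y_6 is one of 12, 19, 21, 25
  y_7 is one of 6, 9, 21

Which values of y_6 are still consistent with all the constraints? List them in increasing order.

y_1 and y_4 between them cover only {5, 12} — a naked pair. Remove those values from y_3, y_5, y_6.
y_3 has just one choice, so y_3 = 6. Strike 6 from y_2, y_7.
y_2's domain is down to {29}, so y_2 = 29.
No further eliminations apply; y_6 can still be any of 19, 21, 25.

19, 21, 25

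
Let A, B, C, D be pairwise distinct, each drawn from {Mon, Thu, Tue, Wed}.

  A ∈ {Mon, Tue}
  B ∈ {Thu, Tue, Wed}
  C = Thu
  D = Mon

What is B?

C must be Thu (only option left). Remove Thu from B.
That leaves D = Mon. So A can't be Mon.
A has just one choice, so A = Tue. So B can't be Tue.
So B = Wed.

Wed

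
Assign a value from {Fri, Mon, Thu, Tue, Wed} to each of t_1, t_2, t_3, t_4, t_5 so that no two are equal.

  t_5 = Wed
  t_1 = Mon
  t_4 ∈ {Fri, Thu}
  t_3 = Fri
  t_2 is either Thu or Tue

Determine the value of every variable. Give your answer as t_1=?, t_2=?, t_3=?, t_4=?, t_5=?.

t_1's domain is down to {Mon}, so t_1 = Mon.
t_3 must be Fri (only option left). So t_4 can't be Fri.
t_4's domain is down to {Thu}, so t_4 = Thu. Strike Thu from t_2.
t_5's domain is down to {Wed}, so t_5 = Wed.
t_2 must be Tue (only option left).

t_1=Mon, t_2=Tue, t_3=Fri, t_4=Thu, t_5=Wed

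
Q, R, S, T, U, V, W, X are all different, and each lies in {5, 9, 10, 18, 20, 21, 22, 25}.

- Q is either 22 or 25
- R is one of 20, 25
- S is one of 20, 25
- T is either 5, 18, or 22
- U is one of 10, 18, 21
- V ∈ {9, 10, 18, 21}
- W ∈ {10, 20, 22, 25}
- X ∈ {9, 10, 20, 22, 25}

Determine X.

9

Among the 8 variables, 5 fits only T (and all 8 values in {5, 9, 10, 18, 20, 21, 22, 25} must be used), so T = 5.
R and S between them cover only {20, 25} — a naked pair. Remove those values from Q, W, X.
Q's domain is down to {22}, so Q = 22. Remove 22 from W, X.
W must be 10 (only option left). Strike 10 from U, V, X.
So X = 9.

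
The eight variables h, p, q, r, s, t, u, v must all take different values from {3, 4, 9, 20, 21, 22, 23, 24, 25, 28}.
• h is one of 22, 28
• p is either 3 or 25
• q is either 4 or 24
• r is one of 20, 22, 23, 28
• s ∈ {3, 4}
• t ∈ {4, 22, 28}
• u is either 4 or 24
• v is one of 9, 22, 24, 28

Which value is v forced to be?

9

q and u share exactly the 2 values {4, 24}; by pigeonhole those values go to them, so strike 4, 24 from s, t, v.
s has just one choice, so s = 3. Eliminate 3 elsewhere: p.
p's domain is down to {25}, so p = 25.
The 2 variables h and t are confined to {22, 28}, which locks those values in; drop them from r, v.
So v = 9.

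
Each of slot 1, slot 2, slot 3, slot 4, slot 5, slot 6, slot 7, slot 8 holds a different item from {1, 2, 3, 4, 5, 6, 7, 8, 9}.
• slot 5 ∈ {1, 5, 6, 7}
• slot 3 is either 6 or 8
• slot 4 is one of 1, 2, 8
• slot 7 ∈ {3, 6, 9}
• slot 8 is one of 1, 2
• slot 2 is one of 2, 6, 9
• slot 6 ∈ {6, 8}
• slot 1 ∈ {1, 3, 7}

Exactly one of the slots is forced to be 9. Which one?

slot 2

The 8 variables together cover exactly {1, 2, 3, 5, 6, 7, 8, 9} — 8 values for 8 variables — and 5 appears only in slot 5's list, so slot 5 = 5.
Among the 7 still-open variables, 7 fits only slot 1 (and all 7 values in {1, 2, 3, 6, 7, 8, 9} must be used), so slot 1 = 7.
The 6 still-open variables draw from only 6 values {1, 2, 3, 6, 8, 9}, so each is used; only slot 7 can be 3, hence slot 7 = 3.
The 5 still-open variables together cover exactly {1, 2, 6, 8, 9} — 5 values for 5 variables — and 9 appears only in slot 2's list, so slot 2 = 9.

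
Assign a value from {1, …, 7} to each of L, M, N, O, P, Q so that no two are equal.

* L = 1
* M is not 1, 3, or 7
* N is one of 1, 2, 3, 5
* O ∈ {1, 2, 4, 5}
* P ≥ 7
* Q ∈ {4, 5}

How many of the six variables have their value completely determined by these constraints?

L must be 1 (only option left). So N, O can't be 1.
P has just one choice, so P = 7.
Determined: L=1, P=7. The other variables each still have more than one consistent value. That makes 2.

2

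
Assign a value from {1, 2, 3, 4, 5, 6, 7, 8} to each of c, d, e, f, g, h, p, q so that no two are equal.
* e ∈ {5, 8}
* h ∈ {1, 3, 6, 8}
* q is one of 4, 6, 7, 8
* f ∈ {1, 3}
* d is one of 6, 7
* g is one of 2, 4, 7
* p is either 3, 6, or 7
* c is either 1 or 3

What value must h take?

8

Among the 8 variables, 2 fits only g (and all 8 values in {1, 2, 3, 4, 5, 6, 7, 8} must be used), so g = 2.
The 7 still-open variables together cover exactly {1, 3, 4, 5, 6, 7, 8} — 7 values for 7 variables — and 4 appears only in q's list, so q = 4.
Among the 6 still-open variables, 5 fits only e (and all 6 values in {1, 3, 5, 6, 7, 8} must be used), so e = 5.
Among the 5 still-open variables, 8 fits only h (and all 5 values in {1, 3, 6, 7, 8} must be used), so h = 8.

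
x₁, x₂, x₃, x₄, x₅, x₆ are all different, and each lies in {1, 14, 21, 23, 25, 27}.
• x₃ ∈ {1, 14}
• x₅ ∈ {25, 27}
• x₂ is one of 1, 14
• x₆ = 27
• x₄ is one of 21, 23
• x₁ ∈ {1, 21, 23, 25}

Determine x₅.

25

x₆'s domain is down to {27}, so x₆ = 27. Remove 27 from x₅.
So x₅ = 25.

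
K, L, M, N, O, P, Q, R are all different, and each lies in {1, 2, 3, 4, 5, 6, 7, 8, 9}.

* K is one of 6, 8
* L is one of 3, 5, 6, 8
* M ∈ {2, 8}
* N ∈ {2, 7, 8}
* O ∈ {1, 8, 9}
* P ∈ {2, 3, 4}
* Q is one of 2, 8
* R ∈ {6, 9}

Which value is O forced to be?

M and Q share exactly the 2 values {2, 8}; by pigeonhole those values go to them, so strike 2, 8 from K, L, N, O, P.
K must be 6 (only option left). Remove 6 from L, R.
N must be 7 (only option left).
R has just one choice, so R = 9. Remove 9 from O.
So O = 1.

1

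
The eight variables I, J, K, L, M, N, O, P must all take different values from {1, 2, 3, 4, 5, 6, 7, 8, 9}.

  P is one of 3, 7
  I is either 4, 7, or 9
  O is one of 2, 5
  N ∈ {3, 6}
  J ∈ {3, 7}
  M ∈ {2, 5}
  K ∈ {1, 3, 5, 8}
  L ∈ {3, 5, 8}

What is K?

1

J and P between them cover only {3, 7} — a naked pair. Remove those values from I, K, L, N.
N's domain is down to {6}, so N = 6.
M and O between them cover only {2, 5} — a naked pair. Remove those values from K, L.
L must be 8 (only option left). Eliminate 8 elsewhere: K.
So K = 1.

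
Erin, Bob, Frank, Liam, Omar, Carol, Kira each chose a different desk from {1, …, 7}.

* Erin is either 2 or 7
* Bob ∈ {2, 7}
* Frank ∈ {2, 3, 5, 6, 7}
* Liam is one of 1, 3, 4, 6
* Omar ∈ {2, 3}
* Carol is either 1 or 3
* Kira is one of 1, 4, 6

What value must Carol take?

Among the 7 variables, 5 fits only Frank (and all 7 values in {1, 2, 3, 4, 5, 6, 7} must be used), so Frank = 5.
Erin and Bob between them cover only {2, 7} — a naked pair. Remove those values from Omar.
Omar has just one choice, so Omar = 3. Strike 3 from Liam, Carol.
So Carol = 1.

1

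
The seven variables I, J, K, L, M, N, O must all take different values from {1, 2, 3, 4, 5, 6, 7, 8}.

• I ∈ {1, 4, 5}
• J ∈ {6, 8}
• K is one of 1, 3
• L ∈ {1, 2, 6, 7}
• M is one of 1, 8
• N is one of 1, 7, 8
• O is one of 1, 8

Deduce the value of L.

2

M and O share exactly the 2 values {1, 8}; by pigeonhole those values go to them, so strike 1, 8 from I, J, K, L, N.
J has just one choice, so J = 6. Eliminate 6 elsewhere: L.
K's domain is down to {3}, so K = 3.
N must be 7 (only option left). So L can't be 7.
So L = 2.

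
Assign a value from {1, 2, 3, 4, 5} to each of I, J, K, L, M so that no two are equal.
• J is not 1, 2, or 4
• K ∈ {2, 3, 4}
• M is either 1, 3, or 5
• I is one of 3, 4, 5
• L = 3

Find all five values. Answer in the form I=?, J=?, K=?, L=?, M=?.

L must be 3 (only option left). Eliminate 3 elsewhere: I, J, K, M.
J's domain is down to {5}, so J = 5. So I, M can't be 5.
M's domain is down to {1}, so M = 1.
I must be 4 (only option left). Remove 4 from K.
K's domain is down to {2}, so K = 2.

I=4, J=5, K=2, L=3, M=1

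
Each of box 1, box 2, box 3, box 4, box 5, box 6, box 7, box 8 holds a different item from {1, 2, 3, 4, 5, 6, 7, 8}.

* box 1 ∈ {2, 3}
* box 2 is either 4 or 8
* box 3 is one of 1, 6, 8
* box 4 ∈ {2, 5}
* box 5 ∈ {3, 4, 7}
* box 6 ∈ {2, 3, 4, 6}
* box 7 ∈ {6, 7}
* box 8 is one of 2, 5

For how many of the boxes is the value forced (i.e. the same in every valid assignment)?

3

Among the 8 variables, 1 fits only box 3 (and all 8 values in {1, 2, 3, 4, 5, 6, 7, 8} must be used), so box 3 = 1.
The 7 still-open variables draw from only 7 values {2, 3, 4, 5, 6, 7, 8}, so each is used; only box 2 can be 8, hence box 2 = 8.
The 2 variables box 4 and box 8 are confined to {2, 5}, which locks those values in; drop them from box 1, box 6.
That leaves box 1 = 3. Eliminate 3 elsewhere: box 5, box 6.
Determined: box 1=3, box 2=8, box 3=1. The other boxes each still have more than one consistent value. That makes 3.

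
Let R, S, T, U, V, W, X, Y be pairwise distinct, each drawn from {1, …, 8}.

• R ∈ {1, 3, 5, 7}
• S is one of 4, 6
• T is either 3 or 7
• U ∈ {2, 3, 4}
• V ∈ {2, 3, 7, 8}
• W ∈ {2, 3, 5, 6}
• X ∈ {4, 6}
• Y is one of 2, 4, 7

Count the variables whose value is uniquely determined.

3

The 8 variables draw from only 8 values {1, 2, 3, 4, 5, 6, 7, 8}, so each is used; only R can be 1, hence R = 1.
The 7 still-open variables together cover exactly {2, 3, 4, 5, 6, 7, 8} — 7 values for 7 variables — and 5 appears only in W's list, so W = 5.
The 6 still-open variables draw from only 6 values {2, 3, 4, 6, 7, 8}, so each is used; only V can be 8, hence V = 8.
S and X share exactly the 2 values {4, 6}; by pigeonhole those values go to them, so strike 4, 6 from U, Y.
Determined: R=1, V=8, W=5. The other variables each still have more than one consistent value. That makes 3.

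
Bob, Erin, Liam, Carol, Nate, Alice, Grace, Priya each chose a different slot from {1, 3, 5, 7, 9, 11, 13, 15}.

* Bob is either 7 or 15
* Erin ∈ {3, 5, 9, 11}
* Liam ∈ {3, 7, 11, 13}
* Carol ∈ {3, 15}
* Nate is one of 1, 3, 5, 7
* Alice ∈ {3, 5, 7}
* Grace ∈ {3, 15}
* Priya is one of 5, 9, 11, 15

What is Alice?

The 8 variables draw from only 8 values {1, 3, 5, 7, 9, 11, 13, 15}, so each is used; only Nate can be 1, hence Nate = 1.
Among the 7 still-open variables, 13 fits only Liam (and all 7 values in {3, 5, 7, 9, 11, 13, 15} must be used), so Liam = 13.
The 2 variables Carol and Grace are confined to {3, 15}, which locks those values in; drop them from Bob, Erin, Alice, Priya.
Bob's domain is down to {7}, so Bob = 7. Remove 7 from Alice.
So Alice = 5.

5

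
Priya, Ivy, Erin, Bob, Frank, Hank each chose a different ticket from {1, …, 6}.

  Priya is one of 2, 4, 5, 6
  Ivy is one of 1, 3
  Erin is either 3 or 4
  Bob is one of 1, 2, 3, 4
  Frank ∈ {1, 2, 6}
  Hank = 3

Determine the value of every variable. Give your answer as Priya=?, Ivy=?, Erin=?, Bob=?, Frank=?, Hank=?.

Hank has just one choice, so Hank = 3. Eliminate 3 elsewhere: Ivy, Erin, Bob.
Ivy must be 1 (only option left). Eliminate 1 elsewhere: Bob, Frank.
Erin's domain is down to {4}, so Erin = 4. Eliminate 4 elsewhere: Priya, Bob.
Bob has just one choice, so Bob = 2. Remove 2 from Priya, Frank.
Frank's domain is down to {6}, so Frank = 6. Remove 6 from Priya.
That leaves Priya = 5.

Priya=5, Ivy=1, Erin=4, Bob=2, Frank=6, Hank=3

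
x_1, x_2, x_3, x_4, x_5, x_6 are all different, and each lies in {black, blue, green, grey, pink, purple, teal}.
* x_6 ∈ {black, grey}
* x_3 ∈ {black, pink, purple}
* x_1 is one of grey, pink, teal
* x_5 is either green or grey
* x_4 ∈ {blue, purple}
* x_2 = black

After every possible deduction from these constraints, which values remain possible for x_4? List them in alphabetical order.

x_2 has just one choice, so x_2 = black. Strike black from x_3, x_6.
x_6 must be grey (only option left). Remove grey from x_1, x_5.
x_5 has just one choice, so x_5 = green.
No further eliminations apply; x_4 can still be any of blue, purple.

blue, purple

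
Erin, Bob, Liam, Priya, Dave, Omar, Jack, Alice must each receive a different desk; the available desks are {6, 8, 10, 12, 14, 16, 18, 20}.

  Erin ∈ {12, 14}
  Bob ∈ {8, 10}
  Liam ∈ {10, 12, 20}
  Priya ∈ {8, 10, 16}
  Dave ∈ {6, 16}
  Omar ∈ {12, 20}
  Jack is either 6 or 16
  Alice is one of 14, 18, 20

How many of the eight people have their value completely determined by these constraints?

2

The 8 variables together cover exactly {6, 8, 10, 12, 14, 16, 18, 20} — 8 values for 8 variables — and 18 appears only in Alice's list, so Alice = 18.
The 7 still-open variables together cover exactly {6, 8, 10, 12, 14, 16, 20} — 7 values for 7 variables — and 14 appears only in Erin's list, so Erin = 14.
The 2 variables Dave and Jack are confined to {6, 16}, which locks those values in; drop them from Priya.
Bob and Priya share exactly the 2 values {8, 10}; by pigeonhole those values go to them, so strike 8, 10 from Liam.
Determined: Erin=14, Alice=18. The other people each still have more than one consistent value. That makes 2.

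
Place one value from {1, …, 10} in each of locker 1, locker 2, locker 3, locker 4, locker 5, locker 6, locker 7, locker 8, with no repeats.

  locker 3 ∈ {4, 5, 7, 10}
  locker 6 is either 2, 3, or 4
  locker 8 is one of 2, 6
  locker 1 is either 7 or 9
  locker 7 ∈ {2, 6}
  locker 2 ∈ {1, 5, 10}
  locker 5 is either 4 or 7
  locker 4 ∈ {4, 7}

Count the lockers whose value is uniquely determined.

2

locker 4 and locker 5 share exactly the 2 values {4, 7}; by pigeonhole those values go to them, so strike 4, 7 from locker 1, locker 3, locker 6.
locker 1 must be 9 (only option left).
locker 7 and locker 8 between them cover only {2, 6} — a naked pair. Remove those values from locker 6.
locker 6's domain is down to {3}, so locker 6 = 3.
Determined: locker 1=9, locker 6=3. The other lockers each still have more than one consistent value. That makes 2.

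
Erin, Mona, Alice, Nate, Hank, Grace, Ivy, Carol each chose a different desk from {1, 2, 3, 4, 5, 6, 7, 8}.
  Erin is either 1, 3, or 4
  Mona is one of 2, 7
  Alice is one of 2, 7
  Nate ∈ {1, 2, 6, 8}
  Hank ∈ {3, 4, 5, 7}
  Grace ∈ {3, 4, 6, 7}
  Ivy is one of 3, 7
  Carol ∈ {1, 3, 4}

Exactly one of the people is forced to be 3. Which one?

The 8 variables together cover exactly {1, 2, 3, 4, 5, 6, 7, 8} — 8 values for 8 variables — and 5 appears only in Hank's list, so Hank = 5.
The 7 still-open variables together cover exactly {1, 2, 3, 4, 6, 7, 8} — 7 values for 7 variables — and 8 appears only in Nate's list, so Nate = 8.
The 6 still-open variables draw from only 6 values {1, 2, 3, 4, 6, 7}, so each is used; only Grace can be 6, hence Grace = 6.
The 2 variables Mona and Alice are confined to {2, 7}, which locks those values in; drop them from Ivy.
So 3 goes to Ivy.

Ivy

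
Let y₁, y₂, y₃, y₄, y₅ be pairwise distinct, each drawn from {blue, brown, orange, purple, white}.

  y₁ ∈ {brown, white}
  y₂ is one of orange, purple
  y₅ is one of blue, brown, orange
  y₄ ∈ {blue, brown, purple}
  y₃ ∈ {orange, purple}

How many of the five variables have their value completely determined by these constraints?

1

The 5 variables together cover exactly {blue, brown, orange, purple, white} — 5 values for 5 variables — and white appears only in y₁'s list, so y₁ = white.
y₂ and y₃ between them cover only {orange, purple} — a naked pair. Remove those values from y₄, y₅.
Determined: y₁=white. The other variables each still have more than one consistent value. That makes 1.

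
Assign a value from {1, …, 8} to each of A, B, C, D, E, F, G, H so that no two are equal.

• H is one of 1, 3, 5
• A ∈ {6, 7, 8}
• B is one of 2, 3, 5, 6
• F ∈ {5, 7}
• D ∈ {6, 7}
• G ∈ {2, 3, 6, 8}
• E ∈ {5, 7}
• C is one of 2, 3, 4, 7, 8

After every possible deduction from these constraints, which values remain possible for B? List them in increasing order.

2, 3

The 8 variables together cover exactly {1, 2, 3, 4, 5, 6, 7, 8} — 8 values for 8 variables — and 1 appears only in H's list, so H = 1.
Among the 7 still-open variables, 4 fits only C (and all 7 values in {2, 3, 4, 5, 6, 7, 8} must be used), so C = 4.
E and F between them cover only {5, 7} — a naked pair. Remove those values from A, B, D.
That leaves D = 6. Eliminate 6 elsewhere: A, B, G.
A must be 8 (only option left). Remove 8 from G.
No further eliminations apply; B can still be any of 2, 3.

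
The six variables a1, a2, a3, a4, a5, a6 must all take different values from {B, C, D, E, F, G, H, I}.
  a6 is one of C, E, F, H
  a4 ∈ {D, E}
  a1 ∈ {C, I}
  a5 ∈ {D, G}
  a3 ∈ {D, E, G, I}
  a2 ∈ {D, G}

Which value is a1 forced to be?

a2 and a5 share exactly the 2 values {D, G}; by pigeonhole those values go to them, so strike D, G from a3, a4.
That leaves a4 = E. Eliminate E elsewhere: a3, a6.
a3's domain is down to {I}, so a3 = I. Remove I from a1.
So a1 = C.

C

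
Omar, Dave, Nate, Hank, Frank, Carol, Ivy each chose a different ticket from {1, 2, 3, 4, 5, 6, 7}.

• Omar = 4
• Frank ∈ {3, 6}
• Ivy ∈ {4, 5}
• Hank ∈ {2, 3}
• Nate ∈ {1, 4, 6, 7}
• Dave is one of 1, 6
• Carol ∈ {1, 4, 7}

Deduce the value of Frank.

Omar must be 4 (only option left). Strike 4 from Nate, Carol, Ivy.
Ivy has just one choice, so Ivy = 5.
The 5 still-open variables draw from only 5 values {1, 2, 3, 6, 7}, so each is used; only Hank can be 2, hence Hank = 2.
The 4 still-open variables draw from only 4 values {1, 3, 6, 7}, so each is used; only Frank can be 3, hence Frank = 3.

3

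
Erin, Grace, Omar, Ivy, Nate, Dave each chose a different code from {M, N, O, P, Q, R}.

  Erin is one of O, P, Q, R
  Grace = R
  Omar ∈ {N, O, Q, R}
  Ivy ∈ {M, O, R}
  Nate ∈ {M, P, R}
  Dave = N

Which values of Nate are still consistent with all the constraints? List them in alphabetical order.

Grace's domain is down to {R}, so Grace = R. Eliminate R elsewhere: Erin, Omar, Ivy, Nate.
Dave's domain is down to {N}, so Dave = N. Strike N from Omar.
No further eliminations apply; Nate can still be any of M, P.

M, P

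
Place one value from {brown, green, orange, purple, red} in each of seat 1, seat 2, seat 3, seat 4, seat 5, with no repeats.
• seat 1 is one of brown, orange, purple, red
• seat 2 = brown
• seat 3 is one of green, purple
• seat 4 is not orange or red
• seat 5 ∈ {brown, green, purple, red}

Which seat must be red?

seat 2 must be brown (only option left). So seat 1, seat 4, seat 5 can't be brown.
The 4 still-open variables draw from only 4 values {green, orange, purple, red}, so each is used; only seat 1 can be orange, hence seat 1 = orange.
Among the 3 still-open variables, red fits only seat 5 (and all 3 values in {green, purple, red} must be used), so seat 5 = red.

seat 5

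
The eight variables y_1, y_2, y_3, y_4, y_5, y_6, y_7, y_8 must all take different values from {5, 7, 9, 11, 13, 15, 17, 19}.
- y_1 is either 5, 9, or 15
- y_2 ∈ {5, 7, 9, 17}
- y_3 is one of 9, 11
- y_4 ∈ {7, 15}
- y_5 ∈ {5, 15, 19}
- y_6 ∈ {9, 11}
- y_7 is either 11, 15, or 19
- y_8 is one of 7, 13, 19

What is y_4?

The 8 variables draw from only 8 values {5, 7, 9, 11, 13, 15, 17, 19}, so each is used; only y_8 can be 13, hence y_8 = 13.
The 7 still-open variables together cover exactly {5, 7, 9, 11, 15, 17, 19} — 7 values for 7 variables — and 17 appears only in y_2's list, so y_2 = 17.
The 6 still-open variables draw from only 6 values {5, 7, 9, 11, 15, 19}, so each is used; only y_4 can be 7, hence y_4 = 7.

7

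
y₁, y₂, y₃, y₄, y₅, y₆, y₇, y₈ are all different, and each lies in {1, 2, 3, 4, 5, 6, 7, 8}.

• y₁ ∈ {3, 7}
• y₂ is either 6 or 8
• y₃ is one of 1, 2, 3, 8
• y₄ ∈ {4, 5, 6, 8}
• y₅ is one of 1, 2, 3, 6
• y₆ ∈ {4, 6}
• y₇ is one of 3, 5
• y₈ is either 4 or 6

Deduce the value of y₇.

3

The 8 variables together cover exactly {1, 2, 3, 4, 5, 6, 7, 8} — 8 values for 8 variables — and 7 appears only in y₁'s list, so y₁ = 7.
The 2 variables y₆ and y₈ are confined to {4, 6}, which locks those values in; drop them from y₂, y₄, y₅.
y₂'s domain is down to {8}, so y₂ = 8. Remove 8 from y₃, y₄.
y₄ must be 5 (only option left). Remove 5 from y₇.
So y₇ = 3.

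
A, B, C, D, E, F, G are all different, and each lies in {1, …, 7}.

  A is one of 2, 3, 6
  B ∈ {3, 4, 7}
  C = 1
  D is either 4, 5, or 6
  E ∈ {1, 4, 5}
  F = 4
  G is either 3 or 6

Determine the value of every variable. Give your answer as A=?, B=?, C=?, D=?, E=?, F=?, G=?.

C's domain is down to {1}, so C = 1. Strike 1 from E.
That leaves F = 4. Strike 4 from B, D, E.
E must be 5 (only option left). Remove 5 from D.
That leaves D = 6. Strike 6 from A, G.
G's domain is down to {3}, so G = 3. So A, B can't be 3.
A must be 2 (only option left).
B must be 7 (only option left).

A=2, B=7, C=1, D=6, E=5, F=4, G=3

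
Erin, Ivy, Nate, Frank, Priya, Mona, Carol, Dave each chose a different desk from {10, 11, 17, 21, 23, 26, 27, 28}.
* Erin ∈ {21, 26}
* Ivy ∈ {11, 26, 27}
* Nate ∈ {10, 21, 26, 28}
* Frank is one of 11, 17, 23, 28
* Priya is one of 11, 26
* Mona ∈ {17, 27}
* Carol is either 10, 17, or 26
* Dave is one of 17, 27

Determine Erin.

21

The 8 variables together cover exactly {10, 11, 17, 21, 23, 26, 27, 28} — 8 values for 8 variables — and 23 appears only in Frank's list, so Frank = 23.
Among the 7 still-open variables, 28 fits only Nate (and all 7 values in {10, 11, 17, 21, 26, 27, 28} must be used), so Nate = 28.
The 6 still-open variables together cover exactly {10, 11, 17, 21, 26, 27} — 6 values for 6 variables — and 10 appears only in Carol's list, so Carol = 10.
The 5 still-open variables together cover exactly {11, 17, 21, 26, 27} — 5 values for 5 variables — and 21 appears only in Erin's list, so Erin = 21.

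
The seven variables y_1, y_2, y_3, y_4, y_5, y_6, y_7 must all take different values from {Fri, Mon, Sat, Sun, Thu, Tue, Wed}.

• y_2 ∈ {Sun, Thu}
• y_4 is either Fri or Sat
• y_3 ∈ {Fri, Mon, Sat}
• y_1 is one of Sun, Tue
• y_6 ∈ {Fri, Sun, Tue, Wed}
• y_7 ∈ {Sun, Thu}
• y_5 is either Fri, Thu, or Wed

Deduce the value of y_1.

Tue

Among the 7 variables, Mon fits only y_3 (and all 7 values in {Fri, Mon, Sat, Sun, Thu, Tue, Wed} must be used), so y_3 = Mon.
The 6 still-open variables draw from only 6 values {Fri, Sat, Sun, Thu, Tue, Wed}, so each is used; only y_4 can be Sat, hence y_4 = Sat.
y_2 and y_7 share exactly the 2 values {Sun, Thu}; by pigeonhole those values go to them, so strike Sun, Thu from y_1, y_5, y_6.
So y_1 = Tue.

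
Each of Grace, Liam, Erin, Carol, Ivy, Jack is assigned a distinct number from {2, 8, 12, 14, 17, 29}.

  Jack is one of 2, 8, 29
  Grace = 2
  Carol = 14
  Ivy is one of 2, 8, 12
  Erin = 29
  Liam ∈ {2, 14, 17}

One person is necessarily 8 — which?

Grace's domain is down to {2}, so Grace = 2. Remove 2 from Liam, Ivy, Jack.
That leaves Erin = 29. Eliminate 29 elsewhere: Jack.
So 8 goes to Jack.

Jack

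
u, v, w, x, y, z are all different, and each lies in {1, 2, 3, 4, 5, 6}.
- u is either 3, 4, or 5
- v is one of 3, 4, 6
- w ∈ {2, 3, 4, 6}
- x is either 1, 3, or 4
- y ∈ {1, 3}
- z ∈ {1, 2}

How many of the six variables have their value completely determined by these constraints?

1

Among the 6 variables, 5 fits only u (and all 6 values in {1, 2, 3, 4, 5, 6} must be used), so u = 5.
Determined: u=5. The other variables each still have more than one consistent value. That makes 1.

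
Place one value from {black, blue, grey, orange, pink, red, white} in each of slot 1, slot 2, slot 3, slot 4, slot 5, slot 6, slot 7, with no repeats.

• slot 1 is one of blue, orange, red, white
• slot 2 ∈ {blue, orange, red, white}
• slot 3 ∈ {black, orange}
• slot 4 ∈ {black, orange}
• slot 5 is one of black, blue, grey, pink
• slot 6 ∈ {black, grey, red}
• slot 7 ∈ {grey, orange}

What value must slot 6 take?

red

Among the 7 variables, pink fits only slot 5 (and all 7 values in {black, blue, grey, orange, pink, red, white} must be used), so slot 5 = pink.
The 2 variables slot 3 and slot 4 are confined to {black, orange}, which locks those values in; drop them from slot 1, slot 2, slot 6, slot 7.
slot 7's domain is down to {grey}, so slot 7 = grey. Remove grey from slot 6.
So slot 6 = red.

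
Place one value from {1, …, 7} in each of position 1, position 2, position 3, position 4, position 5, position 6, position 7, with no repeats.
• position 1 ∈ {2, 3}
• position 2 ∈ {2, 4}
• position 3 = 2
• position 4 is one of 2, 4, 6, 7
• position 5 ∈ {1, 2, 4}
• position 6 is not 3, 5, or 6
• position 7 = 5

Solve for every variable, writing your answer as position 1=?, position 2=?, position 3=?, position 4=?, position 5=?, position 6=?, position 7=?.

position 3 must be 2 (only option left). Strike 2 from position 1, position 2, position 4, position 5, position 6.
That leaves position 7 = 5.
position 1's domain is down to {3}, so position 1 = 3.
position 2 must be 4 (only option left). Eliminate 4 elsewhere: position 4, position 5, position 6.
position 5 has just one choice, so position 5 = 1. So position 6 can't be 1.
That leaves position 6 = 7. Eliminate 7 elsewhere: position 4.
That leaves position 4 = 6.

position 1=3, position 2=4, position 3=2, position 4=6, position 5=1, position 6=7, position 7=5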